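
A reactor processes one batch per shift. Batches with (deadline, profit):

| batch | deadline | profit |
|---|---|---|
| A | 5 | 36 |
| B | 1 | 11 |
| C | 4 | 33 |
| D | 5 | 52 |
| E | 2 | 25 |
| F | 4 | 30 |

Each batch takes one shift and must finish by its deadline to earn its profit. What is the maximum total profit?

Take jobs in profit order; each goes to the latest open slot no later than its deadline.
Profit order: D=52 A=36 C=33 F=30 E=25 B=11
Assign: D→slot 5, A→slot 4, C→slot 3, F→slot 2, E→slot 1, B skipped.
Slots: [1:E] [2:F] [3:C] [4:A] [5:D]
Profit = 25 + 30 + 33 + 36 + 52 = 176

176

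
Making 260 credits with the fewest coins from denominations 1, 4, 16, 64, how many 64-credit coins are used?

Use the largest denomination that fits, subtract, and repeat.
260 = 4×64 + 1×4
Count of 64: 4

4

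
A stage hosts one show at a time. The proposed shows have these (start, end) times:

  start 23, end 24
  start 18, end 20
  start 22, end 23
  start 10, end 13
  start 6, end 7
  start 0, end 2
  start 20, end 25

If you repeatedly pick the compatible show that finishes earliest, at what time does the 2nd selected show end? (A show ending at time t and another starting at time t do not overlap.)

7

Order by finish time; keep every interval that doesn't clash with the previous kept one.
Sorted by end: (0,2)  (6,7)  (10,13)  (18,20)  (22,23)  (23,24)  (20,25)
take (0,2); take (6,7); take (10,13); take (18,20); take (22,23); take (23,24); skip (20,25).
Selected: (0,2) (6,7) (10,13) (18,20) (22,23) (23,24)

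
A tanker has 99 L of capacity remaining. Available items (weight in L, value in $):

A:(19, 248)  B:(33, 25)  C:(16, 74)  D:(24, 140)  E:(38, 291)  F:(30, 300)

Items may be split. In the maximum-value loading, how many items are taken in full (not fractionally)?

Ratios (sorted): A 13.05, F 10.00, E 7.66, D 5.83, C 4.62, B 0.76
take A (19 @ 248); take F (30 @ 300); take E (38 @ 291); take 12/24 of D → 70.00. Capacity used 99/99.
3 item(s) taken whole; one partial (take 12/24 of D).

3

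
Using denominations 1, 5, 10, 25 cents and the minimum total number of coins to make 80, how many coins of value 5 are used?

1

Greedy: take as many of the largest coin as possible, then repeat with the remainder.
80 − 3×25→5 − 1×5→0
Count of 5: 1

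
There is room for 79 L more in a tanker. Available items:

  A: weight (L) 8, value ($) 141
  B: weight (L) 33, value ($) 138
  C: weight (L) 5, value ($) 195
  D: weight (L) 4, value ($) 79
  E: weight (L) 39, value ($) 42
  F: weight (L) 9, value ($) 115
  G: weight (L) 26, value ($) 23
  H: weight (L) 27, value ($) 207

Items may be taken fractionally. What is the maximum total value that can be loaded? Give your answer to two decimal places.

Sort by value per unit weight and fill in that order.
Ratios (sorted): C 39.00, D 19.75, A 17.62, F 12.78, H 7.67, B 4.18, E 1.08, G 0.88
take C (5 @ 195); take D (4 @ 79); take A (8 @ 141); take F (9 @ 115); take H (27 @ 207); take 26/33 of B → 108.73. Capacity used 79/79.
Total value = 845.73

845.73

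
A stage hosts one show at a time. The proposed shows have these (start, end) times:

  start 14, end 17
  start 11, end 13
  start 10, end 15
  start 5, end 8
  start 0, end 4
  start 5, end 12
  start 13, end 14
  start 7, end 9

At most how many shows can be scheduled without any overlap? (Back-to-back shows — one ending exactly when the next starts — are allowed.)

5

By end time: (0,4), (5,8), (7,9), (5,12), (11,13), (13,14), (10,15), (14,17).
Pick (0,4); next start ≥ 4 → (5,8); next start ≥ 8 → (11,13); next start ≥ 13 → (13,14); next start ≥ 14 → (14,17).
Selected 5 shows.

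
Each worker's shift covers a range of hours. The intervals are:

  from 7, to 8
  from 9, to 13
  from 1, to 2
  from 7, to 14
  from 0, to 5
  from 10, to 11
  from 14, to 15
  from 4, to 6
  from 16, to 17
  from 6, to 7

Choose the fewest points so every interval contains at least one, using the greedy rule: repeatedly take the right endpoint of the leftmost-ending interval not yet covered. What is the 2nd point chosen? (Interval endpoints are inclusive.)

6

Sorted: [1,2] [0,5] [4,6] [6,7] [7,8] [10,11] [9,13] [7,14] [14,15] [16,17]
{[1,2],[0,5]} hit by 2; {[4,6],[6,7]} hit by 6; {[7,8]} hit by 8; {[10,11],[9,13],[7,14]} hit by 11; {[14,15]} hit by 15; {[16,17]} hit by 17.
Points: 2, 6, 8, 11, 15, 17 (6 total).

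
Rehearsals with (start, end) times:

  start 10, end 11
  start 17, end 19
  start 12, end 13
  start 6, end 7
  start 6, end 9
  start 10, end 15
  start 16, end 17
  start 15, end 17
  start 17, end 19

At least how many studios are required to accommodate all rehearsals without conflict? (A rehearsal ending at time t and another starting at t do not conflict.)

2

Count concurrent intervals with a sweep; the peak is the room count.
Events (time:±→running): 6:+→1 6:+→2 … peak 2.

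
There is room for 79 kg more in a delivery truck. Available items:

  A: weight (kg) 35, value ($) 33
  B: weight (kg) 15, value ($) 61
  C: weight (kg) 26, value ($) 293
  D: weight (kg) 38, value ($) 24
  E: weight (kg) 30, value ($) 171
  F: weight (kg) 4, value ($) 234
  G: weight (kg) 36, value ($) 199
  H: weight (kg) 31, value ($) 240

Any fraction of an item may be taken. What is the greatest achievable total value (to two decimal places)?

Greedy by value/weight ratio, highest first.
Ratios (sorted): F 58.50, C 11.27, H 7.74, E 5.70, G 5.53, B 4.07, A 0.94, D 0.63
take F (4 @ 234); take C (26 @ 293); take H (31 @ 240); take 18/30 of E → 102.60. Capacity used 79/79.
Total value = 869.60

869.60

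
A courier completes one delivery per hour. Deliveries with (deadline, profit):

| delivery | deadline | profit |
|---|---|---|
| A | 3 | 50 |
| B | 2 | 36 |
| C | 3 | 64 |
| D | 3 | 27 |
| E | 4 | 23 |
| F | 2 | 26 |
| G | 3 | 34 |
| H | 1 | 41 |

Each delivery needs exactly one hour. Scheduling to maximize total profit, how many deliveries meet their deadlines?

4

Take jobs in profit order; each goes to the latest open slot no later than its deadline.
Profit order: C=64 A=50 H=41 B=36 G=34 D=27 F=26 E=23
Assign: C→slot 3, A→slot 2, H→slot 1, B skipped, G skipped, D skipped, F skipped, E→slot 4.
Slots: [1:H] [2:A] [3:C] [4:E]
4 of 8 scheduled.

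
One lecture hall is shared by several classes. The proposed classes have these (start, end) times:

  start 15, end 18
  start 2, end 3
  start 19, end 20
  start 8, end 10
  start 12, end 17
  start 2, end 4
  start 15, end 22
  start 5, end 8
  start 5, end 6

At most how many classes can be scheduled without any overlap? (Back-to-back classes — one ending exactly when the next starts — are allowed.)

Sort by end time and greedily take each interval whose start is ≥ the last chosen end.
Sorted by end: (2,3)  (2,4)  (5,6)  (5,8)  (8,10)  (12,17)  (15,18)  (19,20)  (15,22)
take (2,3); take (5,6); skip (5,8); take (8,10); take (12,17); skip (15,18); take (19,20).
Selected 5 classes.

5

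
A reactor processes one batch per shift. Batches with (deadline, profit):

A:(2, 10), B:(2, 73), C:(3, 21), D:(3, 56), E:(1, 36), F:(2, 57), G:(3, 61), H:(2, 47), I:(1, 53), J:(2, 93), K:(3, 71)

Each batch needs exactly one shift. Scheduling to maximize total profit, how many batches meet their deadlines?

3

By profit: J(d2,93), B(d2,73), K(d3,71), G(d3,61), F(d2,57), D(d3,56), I(d1,53), H(d2,47), E(d1,36), C(d3,21), A(d2,10)
J→slot 2; B→slot 1; K→slot 3; G skipped; F skipped; D skipped; I skipped; H skipped; E skipped; C skipped; A skipped.
3 of 11 scheduled.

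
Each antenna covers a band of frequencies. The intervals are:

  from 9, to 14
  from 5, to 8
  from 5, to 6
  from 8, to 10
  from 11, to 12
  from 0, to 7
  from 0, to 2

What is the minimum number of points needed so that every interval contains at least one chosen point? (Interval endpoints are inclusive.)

By right end: [0,2]  [5,6]  [0,7]  [5,8]  [8,10]  [11,12]  [9,14]
[0,2] uncovered → point at 2; [5,6] uncovered → point at 6; [8,10] uncovered → point at 10; [11,12] uncovered → point at 12.
Points: 2, 6, 10, 12 (4 total).

4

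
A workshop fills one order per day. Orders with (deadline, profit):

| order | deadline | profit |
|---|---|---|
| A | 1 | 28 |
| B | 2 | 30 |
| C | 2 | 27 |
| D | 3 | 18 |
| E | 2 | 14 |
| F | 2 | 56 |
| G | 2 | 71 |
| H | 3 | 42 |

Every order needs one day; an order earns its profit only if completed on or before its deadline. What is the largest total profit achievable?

169

Sort by profit descending; place each in the latest free slot ≤ its deadline.
By profit: G(d2,71), F(d2,56), H(d3,42), B(d2,30), A(d1,28), C(d2,27), D(d3,18), E(d2,14)
G→slot 2; F→slot 1; H→slot 3; B skipped; A skipped; C skipped; D skipped; E skipped.
Profit = 56 + 71 + 42 = 169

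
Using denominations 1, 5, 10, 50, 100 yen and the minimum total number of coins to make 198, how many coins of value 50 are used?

198 = 1×100 + 1×50 + 4×10 + 1×5 + 3×1
Count of 50: 1

1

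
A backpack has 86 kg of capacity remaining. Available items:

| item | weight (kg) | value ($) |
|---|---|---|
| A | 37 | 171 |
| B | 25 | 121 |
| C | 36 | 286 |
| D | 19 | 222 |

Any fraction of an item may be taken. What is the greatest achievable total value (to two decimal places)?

Order: D (222/19=11.68) > C (286/36=7.94) > B (121/25=4.84) > A (171/37=4.62)
Fill: take D (19 @ 222) → take C (36 @ 286) → take B (25 @ 121) → take 6/37 of A → 27.73; 86/86 used.
Total value = 656.73

656.73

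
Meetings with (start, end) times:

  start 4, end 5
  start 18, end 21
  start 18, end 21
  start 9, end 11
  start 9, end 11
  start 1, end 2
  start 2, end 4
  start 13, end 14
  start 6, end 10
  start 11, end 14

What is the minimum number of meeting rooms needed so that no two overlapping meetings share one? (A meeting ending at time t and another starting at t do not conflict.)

3

The answer is the maximum number of intervals overlapping at any instant.
starts: [1, 2, 4, 6, 9, 9, 11, 13, 18, 18]
ends:   [2, 4, 5, 10, 11, 11, 14, 14, 21, 21]
s1→1 e2→0 s2→1 e4→0 s4→1 e5→0 s6→1 s9→2 s9→3  — peak 3.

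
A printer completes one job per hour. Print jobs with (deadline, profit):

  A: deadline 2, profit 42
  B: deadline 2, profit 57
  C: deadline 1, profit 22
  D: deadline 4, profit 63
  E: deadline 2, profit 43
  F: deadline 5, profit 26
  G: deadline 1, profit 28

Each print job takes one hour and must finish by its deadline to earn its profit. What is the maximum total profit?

Profit order: D=63 B=57 E=43 A=42 G=28 F=26 C=22
Assign: D→slot 4, B→slot 2, E→slot 1, A skipped, G skipped, F→slot 5, C skipped.
Slots: [1:E] [2:B] [4:D] [5:F]
Profit = 43 + 57 + 63 + 26 = 189

189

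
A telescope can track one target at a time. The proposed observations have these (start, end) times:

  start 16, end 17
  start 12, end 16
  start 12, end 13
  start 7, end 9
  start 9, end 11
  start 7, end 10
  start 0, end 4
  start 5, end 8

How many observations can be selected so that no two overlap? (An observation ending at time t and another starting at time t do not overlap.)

Greedy by earliest finish: after sorting by end time, pick each interval compatible with the last pick.
By end time: (0,4), (5,8), (7,9), (7,10), (9,11), (12,13), (12,16), (16,17).
Pick (0,4); next start ≥ 4 → (5,8); next start ≥ 8 → (9,11); next start ≥ 11 → (12,13); next start ≥ 13 → (16,17).
Selected 5 observations.

5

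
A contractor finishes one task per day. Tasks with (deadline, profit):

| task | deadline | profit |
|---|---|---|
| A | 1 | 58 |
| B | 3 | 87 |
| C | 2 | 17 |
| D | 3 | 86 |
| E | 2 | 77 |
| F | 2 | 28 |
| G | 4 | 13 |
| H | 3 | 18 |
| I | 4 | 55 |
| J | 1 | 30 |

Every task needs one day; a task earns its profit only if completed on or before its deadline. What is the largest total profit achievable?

Sort by profit descending; place each in the latest free slot ≤ its deadline.
By profit: B(d3,87), D(d3,86), E(d2,77), A(d1,58), I(d4,55), J(d1,30), F(d2,28), H(d3,18), C(d2,17), G(d4,13)
B→slot 3; D→slot 2; E→slot 1; A skipped; I→slot 4; J skipped; F skipped; H skipped; C skipped; G skipped.
Profit = 77 + 86 + 87 + 55 = 305

305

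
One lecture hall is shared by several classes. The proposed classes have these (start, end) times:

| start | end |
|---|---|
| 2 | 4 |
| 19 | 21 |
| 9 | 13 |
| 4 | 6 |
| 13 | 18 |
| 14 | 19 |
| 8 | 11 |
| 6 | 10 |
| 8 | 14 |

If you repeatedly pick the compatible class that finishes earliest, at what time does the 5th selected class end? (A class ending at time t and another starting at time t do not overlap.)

21

Sort by end time and greedily take each interval whose start is ≥ the last chosen end.
Sorted by end: (2,4)  (4,6)  (6,10)  (8,11)  (9,13)  (8,14)  (13,18)  (14,19)  (19,21)
take (2,4); take (4,6); take (6,10); take (13,18); take (19,21).
Selected: (2,4) (4,6) (6,10) (13,18) (19,21)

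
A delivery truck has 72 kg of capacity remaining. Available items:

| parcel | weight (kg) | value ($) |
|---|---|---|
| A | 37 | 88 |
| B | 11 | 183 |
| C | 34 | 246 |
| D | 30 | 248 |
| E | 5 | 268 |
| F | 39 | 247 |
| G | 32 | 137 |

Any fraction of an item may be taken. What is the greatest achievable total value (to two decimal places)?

Order: E (268/5=53.60) > B (183/11=16.64) > D (248/30=8.27) > C (246/34=7.24) > F (247/39=6.33) > G (137/32=4.28) > A (88/37=2.38)
Fill: take E (5 @ 268) → take B (11 @ 183) → take D (30 @ 248) → take 26/34 of C → 188.12; 72/72 used.
Total value = 887.12

887.12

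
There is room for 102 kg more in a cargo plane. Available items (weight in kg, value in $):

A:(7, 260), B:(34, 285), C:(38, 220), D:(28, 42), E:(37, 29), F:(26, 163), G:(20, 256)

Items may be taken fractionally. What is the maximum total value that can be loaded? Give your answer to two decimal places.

Greedy by value/weight ratio, highest first.
Order: A (260/7=37.14) > G (256/20=12.80) > B (285/34=8.38) > F (163/26=6.27) > C (220/38=5.79) > D (42/28=1.50) > E (29/37=0.78)
Fill: take A (7 @ 260) → take G (20 @ 256) → take B (34 @ 285) → take F (26 @ 163) → take 15/38 of C → 86.84; 102/102 used.
Total value = 1050.84

1050.84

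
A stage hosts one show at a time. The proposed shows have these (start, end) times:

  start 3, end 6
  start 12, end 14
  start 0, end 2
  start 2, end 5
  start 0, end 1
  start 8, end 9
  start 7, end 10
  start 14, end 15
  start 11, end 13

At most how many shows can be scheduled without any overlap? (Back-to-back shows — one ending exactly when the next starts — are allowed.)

5

By end time: (0,1), (0,2), (2,5), (3,6), (8,9), (7,10), (11,13), (12,14), (14,15).
Pick (0,1); next start ≥ 1 → (2,5); next start ≥ 5 → (8,9); next start ≥ 9 → (11,13); next start ≥ 13 → (14,15).
Selected 5 shows.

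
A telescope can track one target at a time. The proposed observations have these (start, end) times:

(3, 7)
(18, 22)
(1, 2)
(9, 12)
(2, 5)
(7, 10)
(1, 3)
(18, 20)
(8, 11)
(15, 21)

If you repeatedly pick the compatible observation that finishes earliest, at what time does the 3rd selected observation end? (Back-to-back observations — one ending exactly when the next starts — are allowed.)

Order by finish time; keep every interval that doesn't clash with the previous kept one.
Sorted by end: (1,2)  (1,3)  (2,5)  (3,7)  (7,10)  (8,11)  (9,12)  (18,20)  (15,21)  (18,22)
take (1,2); take (2,5); skip (3,7); take (7,10); take (18,20).
Selected: (1,2) (2,5) (7,10) (18,20)

10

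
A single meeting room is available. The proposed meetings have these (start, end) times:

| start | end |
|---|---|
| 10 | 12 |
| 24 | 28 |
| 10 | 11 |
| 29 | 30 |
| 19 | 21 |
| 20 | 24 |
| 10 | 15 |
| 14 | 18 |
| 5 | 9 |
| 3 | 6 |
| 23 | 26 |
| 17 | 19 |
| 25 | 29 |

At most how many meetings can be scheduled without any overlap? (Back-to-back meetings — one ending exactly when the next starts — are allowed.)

6

By end time: (3,6), (5,9), (10,11), (10,12), (10,15), (14,18), (17,19), (19,21), (20,24), (23,26), (24,28), (25,29), (29,30).
Pick (3,6); next start ≥ 6 → (10,11); next start ≥ 11 → (14,18); next start ≥ 18 → (19,21); next start ≥ 21 → (23,26); next start ≥ 26 → (29,30).
Selected 6 meetings.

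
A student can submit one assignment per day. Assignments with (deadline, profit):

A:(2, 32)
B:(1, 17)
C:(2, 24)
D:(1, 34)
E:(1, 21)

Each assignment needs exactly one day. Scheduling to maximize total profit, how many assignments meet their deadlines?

By profit: D(d1,34), A(d2,32), C(d2,24), E(d1,21), B(d1,17)
D→slot 1; A→slot 2; C skipped; E skipped; B skipped.
2 of 5 scheduled.

2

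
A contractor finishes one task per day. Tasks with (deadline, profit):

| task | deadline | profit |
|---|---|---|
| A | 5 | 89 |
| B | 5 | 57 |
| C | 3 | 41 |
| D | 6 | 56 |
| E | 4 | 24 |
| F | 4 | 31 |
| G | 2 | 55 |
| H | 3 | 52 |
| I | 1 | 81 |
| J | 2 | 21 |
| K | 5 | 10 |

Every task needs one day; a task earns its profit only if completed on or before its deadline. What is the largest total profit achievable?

390

Take jobs in profit order; each goes to the latest open slot no later than its deadline.
By profit: A(d5,89), I(d1,81), B(d5,57), D(d6,56), G(d2,55), H(d3,52), C(d3,41), F(d4,31), E(d4,24), J(d2,21), K(d5,10)
A→slot 5; I→slot 1; B→slot 4; D→slot 6; G→slot 2; H→slot 3; C skipped; F skipped; E skipped; J skipped; K skipped.
Profit = 81 + 55 + 52 + 57 + 89 + 56 = 390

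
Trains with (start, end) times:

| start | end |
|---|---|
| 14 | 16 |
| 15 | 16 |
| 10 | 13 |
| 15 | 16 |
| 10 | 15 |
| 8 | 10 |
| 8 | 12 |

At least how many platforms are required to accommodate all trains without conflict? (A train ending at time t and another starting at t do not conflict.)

The answer is the maximum number of intervals overlapping at any instant.
starts: [8, 8, 10, 10, 14, 15, 15]
ends:   [10, 12, 13, 15, 16, 16, 16]
s8→1 s8→2 e10→1 s10→2 s10→3  — peak 3.

3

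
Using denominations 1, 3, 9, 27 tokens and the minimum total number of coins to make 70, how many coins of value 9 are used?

1

70 − 2×27→16 − 1×9→7 − 2×3→1 − 1×1→0
Count of 9: 1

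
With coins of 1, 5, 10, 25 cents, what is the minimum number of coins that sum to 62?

5

Greedy: take as many of the largest coin as possible, then repeat with the remainder.
62 − 2×25→12 − 1×10→2 − 2×1→0
Total coins = 2 + 1 + 2 = 5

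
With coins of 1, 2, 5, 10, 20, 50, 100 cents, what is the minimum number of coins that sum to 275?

5

275 − 2×100→75 − 1×50→25 − 1×20→5 − 1×5→0
Total coins = 2 + 1 + 1 + 1 = 5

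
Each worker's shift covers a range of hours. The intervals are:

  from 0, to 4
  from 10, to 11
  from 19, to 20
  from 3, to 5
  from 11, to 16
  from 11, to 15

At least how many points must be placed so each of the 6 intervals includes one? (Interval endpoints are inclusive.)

3

Process intervals by earliest right end; each time one isn't hit yet, stab at its right endpoint.
Sorted: [0,4] [3,5] [10,11] [11,15] [11,16] [19,20]
{[0,4],[3,5]} hit by 4; {[10,11],[11,15],[11,16]} hit by 11; {[19,20]} hit by 20.
Points: 4, 11, 20 (3 total).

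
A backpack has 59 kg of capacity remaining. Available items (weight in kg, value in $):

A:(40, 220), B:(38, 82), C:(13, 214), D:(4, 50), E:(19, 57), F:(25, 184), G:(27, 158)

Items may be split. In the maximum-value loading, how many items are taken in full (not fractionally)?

3

Greedy by value/weight ratio, highest first.
Ratios (sorted): C 16.46, D 12.50, F 7.36, G 5.85, A 5.50, E 3.00, B 2.16
take C (13 @ 214); take D (4 @ 50); take F (25 @ 184); take 17/27 of G → 99.48. Capacity used 59/59.
3 item(s) taken whole; one partial (take 17/27 of G).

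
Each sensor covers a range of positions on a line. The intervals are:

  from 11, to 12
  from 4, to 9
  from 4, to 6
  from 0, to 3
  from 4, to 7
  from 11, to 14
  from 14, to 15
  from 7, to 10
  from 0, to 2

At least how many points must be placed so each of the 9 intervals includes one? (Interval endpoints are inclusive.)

Process intervals by earliest right end; each time one isn't hit yet, stab at its right endpoint.
By right end: [0,2]  [0,3]  [4,6]  [4,7]  [4,9]  [7,10]  [11,12]  [11,14]  [14,15]
[0,2] uncovered → point at 2; [4,6] uncovered → point at 6; [7,10] uncovered → point at 10; [11,12] uncovered → point at 12; [14,15] uncovered → point at 15.
Points: 2, 6, 10, 12, 15 (5 total).

5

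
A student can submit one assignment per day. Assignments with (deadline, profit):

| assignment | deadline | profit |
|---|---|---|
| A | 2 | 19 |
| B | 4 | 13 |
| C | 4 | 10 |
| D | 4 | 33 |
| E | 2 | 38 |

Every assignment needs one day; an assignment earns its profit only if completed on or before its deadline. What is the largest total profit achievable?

Take jobs in profit order; each goes to the latest open slot no later than its deadline.
Profit order: E=38 D=33 A=19 B=13 C=10
Assign: E→slot 2, D→slot 4, A→slot 1, B→slot 3, C skipped.
Slots: [1:A] [2:E] [3:B] [4:D]
Profit = 19 + 38 + 13 + 33 = 103

103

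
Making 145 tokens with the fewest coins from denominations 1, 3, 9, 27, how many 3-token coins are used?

0

Use the largest denomination that fits, subtract, and repeat.
145 − 5×27→10 − 1×9→1 − 1×1→0
Count of 3: 0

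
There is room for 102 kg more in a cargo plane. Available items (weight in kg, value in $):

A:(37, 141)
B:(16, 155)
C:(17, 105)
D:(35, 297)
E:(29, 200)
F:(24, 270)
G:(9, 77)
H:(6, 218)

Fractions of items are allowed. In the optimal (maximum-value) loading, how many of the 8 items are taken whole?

Greedy by value/weight ratio, highest first.
Ratios (sorted): H 36.33, F 11.25, B 9.69, G 8.56, D 8.49, E 6.90, C 6.18, A 3.81
take H (6 @ 218); take F (24 @ 270); take B (16 @ 155); take G (9 @ 77); take D (35 @ 297); take 12/29 of E → 82.76. Capacity used 102/102.
5 item(s) taken whole; one partial (take 12/29 of E).

5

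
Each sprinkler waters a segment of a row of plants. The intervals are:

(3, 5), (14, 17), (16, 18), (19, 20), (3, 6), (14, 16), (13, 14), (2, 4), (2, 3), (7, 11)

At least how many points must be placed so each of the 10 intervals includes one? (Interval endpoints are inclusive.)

Process intervals by earliest right end; each time one isn't hit yet, stab at its right endpoint.
By right end: [2,3]  [2,4]  [3,5]  [3,6]  [7,11]  [13,14]  [14,16]  [14,17]  [16,18]  [19,20]
[2,3] uncovered → point at 3; [7,11] uncovered → point at 11; [13,14] uncovered → point at 14; [16,18] uncovered → point at 18; [19,20] uncovered → point at 20.
Points: 3, 11, 14, 18, 20 (5 total).

5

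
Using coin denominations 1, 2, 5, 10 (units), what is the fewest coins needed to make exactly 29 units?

Use the largest denomination that fits, subtract, and repeat.
29 = 2×10 + 1×5 + 2×2
Total coins = 2 + 1 + 2 = 5

5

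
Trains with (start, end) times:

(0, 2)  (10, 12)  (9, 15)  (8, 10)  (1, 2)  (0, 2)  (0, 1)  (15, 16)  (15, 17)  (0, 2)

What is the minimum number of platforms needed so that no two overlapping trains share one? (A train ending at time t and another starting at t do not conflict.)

4

Count concurrent intervals with a sweep; the peak is the room count.
Events (time:±→running): 0:+→1 0:+→2 0:+→3 0:+→4 … peak 4.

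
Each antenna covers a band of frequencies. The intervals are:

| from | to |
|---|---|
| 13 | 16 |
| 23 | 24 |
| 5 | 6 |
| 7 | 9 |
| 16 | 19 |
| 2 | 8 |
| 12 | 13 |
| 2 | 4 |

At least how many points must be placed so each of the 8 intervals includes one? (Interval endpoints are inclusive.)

6

Process intervals by earliest right end; each time one isn't hit yet, stab at its right endpoint.
Sorted: [2,4] [5,6] [2,8] [7,9] [12,13] [13,16] [16,19] [23,24]
{[2,4]} hit by 4; {[5,6],[2,8]} hit by 6; {[7,9]} hit by 9; {[12,13],[13,16]} hit by 13; {[16,19]} hit by 19; {[23,24]} hit by 24.
Points: 4, 6, 9, 13, 19, 24 (6 total).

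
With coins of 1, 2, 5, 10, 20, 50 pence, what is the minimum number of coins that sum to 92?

Greedy: take as many of the largest coin as possible, then repeat with the remainder.
92 − 1×50→42 − 2×20→2 − 1×2→0
Total coins = 1 + 2 + 1 = 4

4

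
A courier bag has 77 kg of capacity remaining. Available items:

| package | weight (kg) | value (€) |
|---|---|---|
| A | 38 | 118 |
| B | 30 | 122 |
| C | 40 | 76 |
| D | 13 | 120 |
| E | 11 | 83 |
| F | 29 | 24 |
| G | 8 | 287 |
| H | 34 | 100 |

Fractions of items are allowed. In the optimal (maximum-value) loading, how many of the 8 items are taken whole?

4

Greedy by value/weight ratio, highest first.
Ratios (sorted): G 35.88, D 9.23, E 7.55, B 4.07, A 3.11, H 2.94, C 1.90, F 0.83
take G (8 @ 287); take D (13 @ 120); take E (11 @ 83); take B (30 @ 122); take 15/38 of A → 46.58. Capacity used 77/77.
4 item(s) taken whole; one partial (take 15/38 of A).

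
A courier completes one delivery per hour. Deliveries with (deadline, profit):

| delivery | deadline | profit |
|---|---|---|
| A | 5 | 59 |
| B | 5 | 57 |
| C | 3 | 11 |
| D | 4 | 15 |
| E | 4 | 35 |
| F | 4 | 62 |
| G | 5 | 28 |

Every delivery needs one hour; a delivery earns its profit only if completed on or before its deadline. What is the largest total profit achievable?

Sort by profit descending; place each in the latest free slot ≤ its deadline.
Profit order: F=62 A=59 B=57 E=35 G=28 D=15 C=11
Assign: F→slot 4, A→slot 5, B→slot 3, E→slot 2, G→slot 1, D skipped, C skipped.
Slots: [1:G] [2:E] [3:B] [4:F] [5:A]
Profit = 28 + 35 + 57 + 62 + 59 = 241

241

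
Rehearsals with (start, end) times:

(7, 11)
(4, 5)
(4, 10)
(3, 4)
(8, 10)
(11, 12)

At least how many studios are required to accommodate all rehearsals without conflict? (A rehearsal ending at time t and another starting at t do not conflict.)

3

Count concurrent intervals with a sweep; the peak is the room count.
starts: [3, 4, 4, 7, 8, 11]
ends:   [4, 5, 10, 10, 11, 12]
s3→1 e4→0 s4→1 s4→2 e5→1 s7→2 s8→3  — peak 3.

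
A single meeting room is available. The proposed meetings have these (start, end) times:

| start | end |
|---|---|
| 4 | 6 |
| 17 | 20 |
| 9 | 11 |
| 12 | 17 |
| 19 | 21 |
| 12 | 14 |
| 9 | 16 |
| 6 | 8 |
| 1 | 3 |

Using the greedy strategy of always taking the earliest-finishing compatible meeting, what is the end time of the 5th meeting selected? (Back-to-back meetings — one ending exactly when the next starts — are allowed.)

Order by finish time; keep every interval that doesn't clash with the previous kept one.
By end time: (1,3), (4,6), (6,8), (9,11), (12,14), (9,16), (12,17), (17,20), (19,21).
Pick (1,3); next start ≥ 3 → (4,6); next start ≥ 6 → (6,8); next start ≥ 8 → (9,11); next start ≥ 11 → (12,14); next start ≥ 14 → (17,20).
Selected: (1,3) (4,6) (6,8) (9,11) (12,14) (17,20)

14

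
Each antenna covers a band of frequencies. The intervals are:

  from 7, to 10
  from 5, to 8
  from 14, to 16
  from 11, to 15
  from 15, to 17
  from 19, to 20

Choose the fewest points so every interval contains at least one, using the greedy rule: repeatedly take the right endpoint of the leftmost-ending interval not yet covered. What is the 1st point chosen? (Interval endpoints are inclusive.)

Sort by right endpoint; whenever an interval is uncovered, place a point at its right end.
By right end: [5,8]  [7,10]  [11,15]  [14,16]  [15,17]  [19,20]
[5,8] uncovered → point at 8; [11,15] uncovered → point at 15; [19,20] uncovered → point at 20.
Points: 8, 15, 20 (3 total).

8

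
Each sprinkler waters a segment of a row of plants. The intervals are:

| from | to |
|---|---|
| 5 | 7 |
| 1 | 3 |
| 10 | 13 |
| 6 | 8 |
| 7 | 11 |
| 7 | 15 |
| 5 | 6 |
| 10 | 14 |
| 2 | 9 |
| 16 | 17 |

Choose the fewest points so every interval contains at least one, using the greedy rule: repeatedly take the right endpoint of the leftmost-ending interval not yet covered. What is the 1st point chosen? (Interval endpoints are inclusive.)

3

Sorted: [1,3] [5,6] [5,7] [6,8] [2,9] [7,11] [10,13] [10,14] [7,15] [16,17]
{[1,3]} hit by 3; {[5,6],[5,7],[6,8],[2,9]} hit by 6; {[7,11],[10,13],[10,14],[7,15]} hit by 11; {[16,17]} hit by 17.
Points: 3, 6, 11, 17 (4 total).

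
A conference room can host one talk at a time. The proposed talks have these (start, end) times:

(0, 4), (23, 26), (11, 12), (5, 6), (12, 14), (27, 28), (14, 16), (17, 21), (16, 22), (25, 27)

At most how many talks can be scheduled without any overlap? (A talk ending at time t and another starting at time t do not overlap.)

Sorted by end: (0,4)  (5,6)  (11,12)  (12,14)  (14,16)  (17,21)  (16,22)  (23,26)  (25,27)  (27,28)
take (0,4); take (5,6); take (11,12); take (12,14); take (14,16); take (17,21); take (23,26); take (27,28).
Selected 8 talks.

8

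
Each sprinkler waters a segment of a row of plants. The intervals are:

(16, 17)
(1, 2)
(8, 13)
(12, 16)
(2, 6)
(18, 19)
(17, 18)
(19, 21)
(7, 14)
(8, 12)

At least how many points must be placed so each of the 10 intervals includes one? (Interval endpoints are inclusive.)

4

Process intervals by earliest right end; each time one isn't hit yet, stab at its right endpoint.
By right end: [1,2]  [2,6]  [8,12]  [8,13]  [7,14]  [12,16]  [16,17]  [17,18]  [18,19]  [19,21]
[1,2] uncovered → point at 2; [8,12] uncovered → point at 12; [16,17] uncovered → point at 17; [18,19] uncovered → point at 19.
Points: 2, 12, 17, 19 (4 total).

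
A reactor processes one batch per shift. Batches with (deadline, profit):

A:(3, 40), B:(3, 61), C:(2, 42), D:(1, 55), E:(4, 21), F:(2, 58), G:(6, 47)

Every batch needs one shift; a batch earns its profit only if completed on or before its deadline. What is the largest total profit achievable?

242

Sort by profit descending; place each in the latest free slot ≤ its deadline.
Profit order: B=61 F=58 D=55 G=47 C=42 A=40 E=21
Assign: B→slot 3, F→slot 2, D→slot 1, G→slot 6, C skipped, A skipped, E→slot 4.
Slots: [1:D] [2:F] [3:B] [4:E] [6:G]
Profit = 55 + 58 + 61 + 21 + 47 = 242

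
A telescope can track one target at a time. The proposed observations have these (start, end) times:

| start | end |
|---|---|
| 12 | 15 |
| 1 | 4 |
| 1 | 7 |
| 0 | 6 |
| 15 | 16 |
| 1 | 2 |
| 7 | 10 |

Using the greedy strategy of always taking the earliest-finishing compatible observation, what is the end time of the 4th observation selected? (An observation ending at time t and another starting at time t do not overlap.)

16

Sorted by end: (1,2)  (1,4)  (0,6)  (1,7)  (7,10)  (12,15)  (15,16)
take (1,2); skip (1,4); skip (0,6); take (7,10); take (12,15); take (15,16).
Selected: (1,2) (7,10) (12,15) (15,16)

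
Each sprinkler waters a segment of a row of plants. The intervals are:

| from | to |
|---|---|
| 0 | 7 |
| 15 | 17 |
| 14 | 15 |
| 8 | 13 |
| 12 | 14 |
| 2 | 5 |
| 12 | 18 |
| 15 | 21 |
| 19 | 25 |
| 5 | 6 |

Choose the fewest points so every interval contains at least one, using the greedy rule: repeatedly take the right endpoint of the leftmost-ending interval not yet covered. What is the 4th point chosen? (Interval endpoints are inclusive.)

25

Process intervals by earliest right end; each time one isn't hit yet, stab at its right endpoint.
Sorted: [2,5] [5,6] [0,7] [8,13] [12,14] [14,15] [15,17] [12,18] [15,21] [19,25]
{[2,5],[5,6],[0,7]} hit by 5; {[8,13],[12,14]} hit by 13; {[14,15],[15,17],[12,18],[15,21]} hit by 15; {[19,25]} hit by 25.
Points: 5, 13, 15, 25 (4 total).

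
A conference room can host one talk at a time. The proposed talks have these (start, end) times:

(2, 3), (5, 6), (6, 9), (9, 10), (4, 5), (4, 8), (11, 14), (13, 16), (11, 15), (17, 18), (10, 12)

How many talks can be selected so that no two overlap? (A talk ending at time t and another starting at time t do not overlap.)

8

Sorted by end: (2,3)  (4,5)  (5,6)  (4,8)  (6,9)  (9,10)  (10,12)  (11,14)  (11,15)  (13,16)  (17,18)
take (2,3); take (4,5); take (5,6); take (6,9); take (9,10); take (10,12); take (13,16); take (17,18).
Selected 8 talks.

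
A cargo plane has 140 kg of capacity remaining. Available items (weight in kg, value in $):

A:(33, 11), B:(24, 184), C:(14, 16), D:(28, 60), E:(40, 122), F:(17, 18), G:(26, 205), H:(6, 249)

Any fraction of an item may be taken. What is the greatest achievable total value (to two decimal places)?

838.12

Sort by value per unit weight and fill in that order.
Ratios (sorted): H 41.50, G 7.88, B 7.67, E 3.05, D 2.14, C 1.14, F 1.06, A 0.33
take H (6 @ 249); take G (26 @ 205); take B (24 @ 184); take E (40 @ 122); take D (28 @ 60); take C (14 @ 16); take 2/17 of F → 2.12. Capacity used 140/140.
Total value = 838.12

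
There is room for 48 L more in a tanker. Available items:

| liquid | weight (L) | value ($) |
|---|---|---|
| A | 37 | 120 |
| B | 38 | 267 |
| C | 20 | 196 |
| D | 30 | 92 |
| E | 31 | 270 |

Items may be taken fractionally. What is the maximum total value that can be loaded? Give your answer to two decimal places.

439.87

Greedy by value/weight ratio, highest first.
Order: C (196/20=9.80) > E (270/31=8.71) > B (267/38=7.03) > A (120/37=3.24) > D (92/30=3.07)
Fill: take C (20 @ 196) → take 28/31 of E → 243.87; 48/48 used.
Total value = 439.87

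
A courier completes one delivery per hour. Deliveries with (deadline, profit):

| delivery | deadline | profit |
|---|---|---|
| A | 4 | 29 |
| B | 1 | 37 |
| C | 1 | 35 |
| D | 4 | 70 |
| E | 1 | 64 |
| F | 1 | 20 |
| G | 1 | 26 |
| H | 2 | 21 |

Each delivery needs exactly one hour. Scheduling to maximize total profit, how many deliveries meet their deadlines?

4

Take jobs in profit order; each goes to the latest open slot no later than its deadline.
By profit: D(d4,70), E(d1,64), B(d1,37), C(d1,35), A(d4,29), G(d1,26), H(d2,21), F(d1,20)
D→slot 4; E→slot 1; B skipped; C skipped; A→slot 3; G skipped; H→slot 2; F skipped.
4 of 8 scheduled.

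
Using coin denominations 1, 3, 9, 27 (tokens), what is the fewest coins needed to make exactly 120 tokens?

6

Use the largest denomination that fits, subtract, and repeat.
120 = 4×27 + 1×9 + 1×3
Total coins = 4 + 1 + 1 = 6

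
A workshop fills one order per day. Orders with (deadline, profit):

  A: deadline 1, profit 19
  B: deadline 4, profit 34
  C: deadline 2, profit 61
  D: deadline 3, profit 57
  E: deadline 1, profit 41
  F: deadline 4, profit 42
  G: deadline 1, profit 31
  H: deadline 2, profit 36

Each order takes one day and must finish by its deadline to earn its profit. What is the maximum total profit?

201

By profit: C(d2,61), D(d3,57), F(d4,42), E(d1,41), H(d2,36), B(d4,34), G(d1,31), A(d1,19)
C→slot 2; D→slot 3; F→slot 4; E→slot 1; H skipped; B skipped; G skipped; A skipped.
Profit = 41 + 61 + 57 + 42 = 201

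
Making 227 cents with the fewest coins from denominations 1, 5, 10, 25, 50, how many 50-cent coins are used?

Use the largest denomination that fits, subtract, and repeat.
227 − 4×50→27 − 1×25→2 − 2×1→0
Count of 50: 4

4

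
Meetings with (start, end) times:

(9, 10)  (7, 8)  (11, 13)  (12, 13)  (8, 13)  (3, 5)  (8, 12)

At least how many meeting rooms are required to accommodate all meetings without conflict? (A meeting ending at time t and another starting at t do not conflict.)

3

Count concurrent intervals with a sweep; the peak is the room count.
Events (time:±→running): 3:+→1 5:-→0 7:+→1 8:-→0 8:+→1 8:+→2 9:+→3 … peak 3.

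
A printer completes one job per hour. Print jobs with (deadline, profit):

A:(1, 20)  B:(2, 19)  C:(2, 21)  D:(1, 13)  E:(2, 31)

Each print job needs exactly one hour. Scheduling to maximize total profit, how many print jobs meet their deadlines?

2

By profit: E(d2,31), C(d2,21), A(d1,20), B(d2,19), D(d1,13)
E→slot 2; C→slot 1; A skipped; B skipped; D skipped.
2 of 5 scheduled.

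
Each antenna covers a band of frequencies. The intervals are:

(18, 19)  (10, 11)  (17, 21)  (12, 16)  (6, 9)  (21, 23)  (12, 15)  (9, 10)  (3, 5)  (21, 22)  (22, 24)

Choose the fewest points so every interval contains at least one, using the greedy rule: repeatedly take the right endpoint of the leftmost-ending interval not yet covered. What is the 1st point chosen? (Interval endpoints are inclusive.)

Sort by right endpoint; whenever an interval is uncovered, place a point at its right end.
By right end: [3,5]  [6,9]  [9,10]  [10,11]  [12,15]  [12,16]  [18,19]  [17,21]  [21,22]  [21,23]  [22,24]
[3,5] uncovered → point at 5; [6,9] uncovered → point at 9; [10,11] uncovered → point at 11; [12,15] uncovered → point at 15; [18,19] uncovered → point at 19; [21,22] uncovered → point at 22.
Points: 5, 9, 11, 15, 19, 22 (6 total).

5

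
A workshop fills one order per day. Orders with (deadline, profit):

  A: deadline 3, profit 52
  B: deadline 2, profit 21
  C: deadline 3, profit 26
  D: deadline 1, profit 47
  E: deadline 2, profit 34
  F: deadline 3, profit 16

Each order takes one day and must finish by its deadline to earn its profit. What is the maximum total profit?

133

Take jobs in profit order; each goes to the latest open slot no later than its deadline.
Profit order: A=52 D=47 E=34 C=26 B=21 F=16
Assign: A→slot 3, D→slot 1, E→slot 2, C skipped, B skipped, F skipped.
Slots: [1:D] [2:E] [3:A]
Profit = 47 + 34 + 52 = 133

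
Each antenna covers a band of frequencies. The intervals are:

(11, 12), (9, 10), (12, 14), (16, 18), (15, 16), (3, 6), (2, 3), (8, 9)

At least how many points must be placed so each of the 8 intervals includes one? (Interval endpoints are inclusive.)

Process intervals by earliest right end; each time one isn't hit yet, stab at its right endpoint.
Sorted: [2,3] [3,6] [8,9] [9,10] [11,12] [12,14] [15,16] [16,18]
{[2,3],[3,6]} hit by 3; {[8,9],[9,10]} hit by 9; {[11,12],[12,14]} hit by 12; {[15,16],[16,18]} hit by 16.
Points: 3, 9, 12, 16 (4 total).

4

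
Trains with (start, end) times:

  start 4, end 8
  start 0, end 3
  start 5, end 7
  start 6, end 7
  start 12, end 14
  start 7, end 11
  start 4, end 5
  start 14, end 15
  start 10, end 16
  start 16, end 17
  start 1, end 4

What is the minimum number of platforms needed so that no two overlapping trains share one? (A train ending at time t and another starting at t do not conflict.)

The answer is the maximum number of intervals overlapping at any instant.
starts: [0, 1, 4, 4, 5, 6, 7, 10, 12, 14, 16]
ends:   [3, 4, 5, 7, 7, 8, 11, 14, 15, 16, 17]
s0→1 s1→2 e3→1 e4→0 s4→1 s4→2 e5→1 s5→2 s6→3  — peak 3.

3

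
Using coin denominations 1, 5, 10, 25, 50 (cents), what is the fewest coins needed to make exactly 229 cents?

Use the largest denomination that fits, subtract, and repeat.
229 = 4×50 + 1×25 + 4×1
Total coins = 4 + 1 + 4 = 9

9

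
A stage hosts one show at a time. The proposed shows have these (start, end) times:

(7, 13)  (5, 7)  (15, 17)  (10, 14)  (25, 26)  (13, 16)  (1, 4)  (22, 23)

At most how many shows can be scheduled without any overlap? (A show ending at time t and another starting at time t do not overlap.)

By end time: (1,4), (5,7), (7,13), (10,14), (13,16), (15,17), (22,23), (25,26).
Pick (1,4); next start ≥ 4 → (5,7); next start ≥ 7 → (7,13); next start ≥ 13 → (13,16); next start ≥ 16 → (22,23); next start ≥ 23 → (25,26).
Selected 6 shows.

6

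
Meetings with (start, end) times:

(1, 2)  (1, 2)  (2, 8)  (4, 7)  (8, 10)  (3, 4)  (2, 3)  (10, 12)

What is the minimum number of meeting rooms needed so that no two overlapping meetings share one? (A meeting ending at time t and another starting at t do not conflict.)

2

Count concurrent intervals with a sweep; the peak is the room count.
starts: [1, 1, 2, 2, 3, 4, 8, 10]
ends:   [2, 2, 3, 4, 7, 8, 10, 12]
s1→1 s1→2  — peak 2.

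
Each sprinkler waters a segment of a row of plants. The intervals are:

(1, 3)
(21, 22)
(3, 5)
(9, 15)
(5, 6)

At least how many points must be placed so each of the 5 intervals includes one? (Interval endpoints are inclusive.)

Sort by right endpoint; whenever an interval is uncovered, place a point at its right end.
By right end: [1,3]  [3,5]  [5,6]  [9,15]  [21,22]
[1,3] uncovered → point at 3; [5,6] uncovered → point at 6; [9,15] uncovered → point at 15; [21,22] uncovered → point at 22.
Points: 3, 6, 15, 22 (4 total).

4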